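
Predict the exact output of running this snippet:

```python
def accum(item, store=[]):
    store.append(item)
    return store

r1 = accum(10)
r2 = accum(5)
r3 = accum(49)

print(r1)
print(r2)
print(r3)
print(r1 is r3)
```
[10, 5, 49]
[10, 5, 49]
[10, 5, 49]
True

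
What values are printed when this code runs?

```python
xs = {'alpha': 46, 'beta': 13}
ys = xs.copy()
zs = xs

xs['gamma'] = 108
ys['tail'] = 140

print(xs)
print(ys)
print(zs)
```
{'alpha': 46, 'beta': 13, 'gamma': 108}
{'alpha': 46, 'beta': 13, 'tail': 140}
{'alpha': 46, 'beta': 13, 'gamma': 108}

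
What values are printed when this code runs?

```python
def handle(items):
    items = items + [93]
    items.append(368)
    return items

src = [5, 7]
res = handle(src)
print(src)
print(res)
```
[5, 7]
[5, 7, 93, 368]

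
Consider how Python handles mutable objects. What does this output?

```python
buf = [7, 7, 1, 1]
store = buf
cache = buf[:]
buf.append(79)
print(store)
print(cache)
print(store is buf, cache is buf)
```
[7, 7, 1, 1, 79]
[7, 7, 1, 1]
True False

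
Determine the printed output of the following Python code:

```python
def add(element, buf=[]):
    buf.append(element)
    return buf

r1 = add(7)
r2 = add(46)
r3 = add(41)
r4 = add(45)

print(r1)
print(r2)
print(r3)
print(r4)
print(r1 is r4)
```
[7, 46, 41, 45]
[7, 46, 41, 45]
[7, 46, 41, 45]
[7, 46, 41, 45]
True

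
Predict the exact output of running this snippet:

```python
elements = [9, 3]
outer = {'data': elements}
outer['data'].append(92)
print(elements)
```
[9, 3, 92]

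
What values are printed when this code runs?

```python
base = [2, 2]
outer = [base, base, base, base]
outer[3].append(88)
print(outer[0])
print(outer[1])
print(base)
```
[2, 2, 88]
[2, 2, 88]
[2, 2, 88]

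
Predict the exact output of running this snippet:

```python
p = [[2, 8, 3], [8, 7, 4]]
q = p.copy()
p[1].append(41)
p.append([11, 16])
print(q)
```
[[2, 8, 3], [8, 7, 4, 41]]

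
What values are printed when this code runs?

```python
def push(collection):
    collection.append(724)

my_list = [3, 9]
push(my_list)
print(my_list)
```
[3, 9, 724]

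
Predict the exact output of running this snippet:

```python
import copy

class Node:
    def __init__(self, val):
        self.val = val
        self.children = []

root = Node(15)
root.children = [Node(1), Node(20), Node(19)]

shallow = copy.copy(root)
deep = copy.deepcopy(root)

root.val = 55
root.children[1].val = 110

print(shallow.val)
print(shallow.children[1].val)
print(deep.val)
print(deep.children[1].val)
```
15
110
15
20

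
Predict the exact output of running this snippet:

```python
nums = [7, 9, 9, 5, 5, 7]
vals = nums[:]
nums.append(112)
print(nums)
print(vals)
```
[7, 9, 9, 5, 5, 7, 112]
[7, 9, 9, 5, 5, 7]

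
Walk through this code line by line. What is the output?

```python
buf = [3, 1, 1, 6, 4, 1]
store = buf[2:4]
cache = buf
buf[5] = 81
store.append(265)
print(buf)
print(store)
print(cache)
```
[3, 1, 1, 6, 4, 81]
[1, 6, 265]
[3, 1, 1, 6, 4, 81]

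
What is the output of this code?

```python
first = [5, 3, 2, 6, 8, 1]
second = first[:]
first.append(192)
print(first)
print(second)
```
[5, 3, 2, 6, 8, 1, 192]
[5, 3, 2, 6, 8, 1]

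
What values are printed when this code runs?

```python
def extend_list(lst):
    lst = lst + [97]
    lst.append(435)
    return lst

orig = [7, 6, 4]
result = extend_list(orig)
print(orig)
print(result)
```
[7, 6, 4]
[7, 6, 4, 97, 435]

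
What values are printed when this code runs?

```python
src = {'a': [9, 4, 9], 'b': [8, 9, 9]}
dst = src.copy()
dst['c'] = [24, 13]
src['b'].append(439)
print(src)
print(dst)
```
{'a': [9, 4, 9], 'b': [8, 9, 9, 439]}
{'a': [9, 4, 9], 'b': [8, 9, 9, 439], 'c': [24, 13]}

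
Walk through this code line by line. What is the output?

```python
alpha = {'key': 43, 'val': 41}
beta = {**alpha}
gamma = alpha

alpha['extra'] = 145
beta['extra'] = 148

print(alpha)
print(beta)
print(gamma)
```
{'key': 43, 'val': 41, 'extra': 145}
{'key': 43, 'val': 41, 'extra': 148}
{'key': 43, 'val': 41, 'extra': 145}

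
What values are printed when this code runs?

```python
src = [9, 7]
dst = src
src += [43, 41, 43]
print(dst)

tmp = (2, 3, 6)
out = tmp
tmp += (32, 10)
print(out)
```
[9, 7, 43, 41, 43]
(2, 3, 6)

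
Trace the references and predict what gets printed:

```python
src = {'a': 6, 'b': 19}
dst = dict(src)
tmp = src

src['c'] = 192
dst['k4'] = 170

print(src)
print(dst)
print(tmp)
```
{'a': 6, 'b': 19, 'c': 192}
{'a': 6, 'b': 19, 'k4': 170}
{'a': 6, 'b': 19, 'c': 192}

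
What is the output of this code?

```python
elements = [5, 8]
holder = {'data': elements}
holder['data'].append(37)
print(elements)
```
[5, 8, 37]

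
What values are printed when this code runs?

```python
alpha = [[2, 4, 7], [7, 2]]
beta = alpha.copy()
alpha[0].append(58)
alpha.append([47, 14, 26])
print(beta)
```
[[2, 4, 7, 58], [7, 2]]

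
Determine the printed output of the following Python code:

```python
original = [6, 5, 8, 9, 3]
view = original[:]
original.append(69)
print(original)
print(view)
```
[6, 5, 8, 9, 3, 69]
[6, 5, 8, 9, 3]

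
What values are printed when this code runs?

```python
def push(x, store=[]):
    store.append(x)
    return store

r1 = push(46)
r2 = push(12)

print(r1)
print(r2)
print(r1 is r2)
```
[46, 12]
[46, 12]
True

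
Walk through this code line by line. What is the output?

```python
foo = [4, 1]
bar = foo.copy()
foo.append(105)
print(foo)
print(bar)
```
[4, 1, 105]
[4, 1]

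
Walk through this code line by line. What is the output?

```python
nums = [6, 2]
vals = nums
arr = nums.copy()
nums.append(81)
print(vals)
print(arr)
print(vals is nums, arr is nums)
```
[6, 2, 81]
[6, 2]
True False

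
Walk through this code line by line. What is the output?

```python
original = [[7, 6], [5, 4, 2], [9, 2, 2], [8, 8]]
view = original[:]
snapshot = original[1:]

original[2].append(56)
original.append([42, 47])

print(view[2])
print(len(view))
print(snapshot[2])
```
[9, 2, 2, 56]
4
[8, 8]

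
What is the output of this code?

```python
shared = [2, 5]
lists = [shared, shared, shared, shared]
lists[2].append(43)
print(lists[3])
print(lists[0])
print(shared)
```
[2, 5, 43]
[2, 5, 43]
[2, 5, 43]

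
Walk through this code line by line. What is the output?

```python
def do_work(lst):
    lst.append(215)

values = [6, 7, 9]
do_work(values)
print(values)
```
[6, 7, 9, 215]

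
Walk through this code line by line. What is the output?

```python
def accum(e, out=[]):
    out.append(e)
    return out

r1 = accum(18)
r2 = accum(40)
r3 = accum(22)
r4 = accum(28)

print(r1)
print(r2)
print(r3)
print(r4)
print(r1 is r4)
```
[18, 40, 22, 28]
[18, 40, 22, 28]
[18, 40, 22, 28]
[18, 40, 22, 28]
True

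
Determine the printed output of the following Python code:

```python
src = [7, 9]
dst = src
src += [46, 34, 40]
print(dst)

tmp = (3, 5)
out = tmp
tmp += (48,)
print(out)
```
[7, 9, 46, 34, 40]
(3, 5)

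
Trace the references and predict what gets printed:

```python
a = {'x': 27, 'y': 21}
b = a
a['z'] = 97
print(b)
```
{'x': 27, 'y': 21, 'z': 97}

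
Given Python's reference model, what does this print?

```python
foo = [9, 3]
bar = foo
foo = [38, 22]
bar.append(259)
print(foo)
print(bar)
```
[38, 22]
[9, 3, 259]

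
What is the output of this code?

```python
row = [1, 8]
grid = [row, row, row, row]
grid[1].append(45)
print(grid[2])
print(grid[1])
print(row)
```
[1, 8, 45]
[1, 8, 45]
[1, 8, 45]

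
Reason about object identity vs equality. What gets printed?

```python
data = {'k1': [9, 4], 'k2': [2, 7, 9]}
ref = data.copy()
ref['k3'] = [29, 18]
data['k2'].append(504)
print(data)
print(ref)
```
{'k1': [9, 4], 'k2': [2, 7, 9, 504]}
{'k1': [9, 4], 'k2': [2, 7, 9, 504], 'k3': [29, 18]}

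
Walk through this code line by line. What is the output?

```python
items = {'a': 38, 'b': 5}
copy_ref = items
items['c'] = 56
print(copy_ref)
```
{'a': 38, 'b': 5, 'c': 56}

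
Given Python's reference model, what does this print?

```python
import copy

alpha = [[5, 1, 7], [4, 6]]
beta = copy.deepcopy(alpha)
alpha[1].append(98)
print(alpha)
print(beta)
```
[[5, 1, 7], [4, 6, 98]]
[[5, 1, 7], [4, 6]]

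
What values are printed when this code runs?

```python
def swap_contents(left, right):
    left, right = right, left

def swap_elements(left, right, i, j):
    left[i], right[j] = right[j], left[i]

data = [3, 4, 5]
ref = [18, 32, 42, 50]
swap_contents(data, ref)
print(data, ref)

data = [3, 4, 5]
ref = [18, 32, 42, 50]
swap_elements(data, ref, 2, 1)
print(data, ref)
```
[3, 4, 5] [18, 32, 42, 50]
[3, 4, 32] [18, 5, 42, 50]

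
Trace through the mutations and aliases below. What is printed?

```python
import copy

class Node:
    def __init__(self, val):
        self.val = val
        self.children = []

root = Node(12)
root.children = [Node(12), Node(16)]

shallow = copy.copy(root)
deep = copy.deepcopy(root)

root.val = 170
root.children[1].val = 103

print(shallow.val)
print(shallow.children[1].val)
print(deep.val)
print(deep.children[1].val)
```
12
103
12
16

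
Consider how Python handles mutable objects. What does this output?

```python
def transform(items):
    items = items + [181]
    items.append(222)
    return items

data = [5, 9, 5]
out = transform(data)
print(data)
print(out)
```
[5, 9, 5]
[5, 9, 5, 181, 222]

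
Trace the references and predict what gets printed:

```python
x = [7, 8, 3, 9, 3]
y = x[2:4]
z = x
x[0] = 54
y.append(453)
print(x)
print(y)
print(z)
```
[54, 8, 3, 9, 3]
[3, 9, 453]
[54, 8, 3, 9, 3]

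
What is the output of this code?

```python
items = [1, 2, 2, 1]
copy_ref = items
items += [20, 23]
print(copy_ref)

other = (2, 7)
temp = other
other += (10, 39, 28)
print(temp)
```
[1, 2, 2, 1, 20, 23]
(2, 7)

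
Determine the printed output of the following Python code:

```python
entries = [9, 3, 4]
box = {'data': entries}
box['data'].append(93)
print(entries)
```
[9, 3, 4, 93]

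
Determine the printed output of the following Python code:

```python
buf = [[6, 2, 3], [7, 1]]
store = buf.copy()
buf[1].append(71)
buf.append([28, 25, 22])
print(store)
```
[[6, 2, 3], [7, 1, 71]]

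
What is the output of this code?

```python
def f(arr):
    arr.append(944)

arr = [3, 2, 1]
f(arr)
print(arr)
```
[3, 2, 1, 944]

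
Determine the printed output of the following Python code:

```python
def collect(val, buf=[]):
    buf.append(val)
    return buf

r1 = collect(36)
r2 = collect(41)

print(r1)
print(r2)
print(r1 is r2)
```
[36, 41]
[36, 41]
True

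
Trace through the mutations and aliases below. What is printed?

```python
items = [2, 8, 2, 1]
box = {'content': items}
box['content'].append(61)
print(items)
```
[2, 8, 2, 1, 61]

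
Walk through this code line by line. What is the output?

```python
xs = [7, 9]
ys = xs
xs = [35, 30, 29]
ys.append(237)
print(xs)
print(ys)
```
[35, 30, 29]
[7, 9, 237]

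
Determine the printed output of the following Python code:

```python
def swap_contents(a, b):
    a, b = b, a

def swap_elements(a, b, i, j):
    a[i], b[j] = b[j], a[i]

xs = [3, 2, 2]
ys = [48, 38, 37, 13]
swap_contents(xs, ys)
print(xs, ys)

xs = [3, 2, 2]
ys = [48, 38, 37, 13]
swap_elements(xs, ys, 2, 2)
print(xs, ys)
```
[3, 2, 2] [48, 38, 37, 13]
[3, 2, 37] [48, 38, 2, 13]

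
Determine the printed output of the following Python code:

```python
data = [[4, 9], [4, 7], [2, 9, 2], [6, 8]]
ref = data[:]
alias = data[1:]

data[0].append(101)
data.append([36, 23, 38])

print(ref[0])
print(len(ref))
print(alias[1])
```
[4, 9, 101]
4
[2, 9, 2]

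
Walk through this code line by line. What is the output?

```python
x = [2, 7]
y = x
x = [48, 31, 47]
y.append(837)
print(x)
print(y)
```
[48, 31, 47]
[2, 7, 837]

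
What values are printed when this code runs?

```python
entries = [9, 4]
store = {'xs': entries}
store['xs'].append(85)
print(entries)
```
[9, 4, 85]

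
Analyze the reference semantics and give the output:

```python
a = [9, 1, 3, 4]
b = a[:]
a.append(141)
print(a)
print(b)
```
[9, 1, 3, 4, 141]
[9, 1, 3, 4]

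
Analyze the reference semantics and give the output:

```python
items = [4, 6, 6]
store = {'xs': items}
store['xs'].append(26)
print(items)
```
[4, 6, 6, 26]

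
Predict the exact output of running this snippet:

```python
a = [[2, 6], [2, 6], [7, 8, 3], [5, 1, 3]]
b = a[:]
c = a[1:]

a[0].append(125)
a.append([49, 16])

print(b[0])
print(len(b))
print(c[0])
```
[2, 6, 125]
4
[2, 6]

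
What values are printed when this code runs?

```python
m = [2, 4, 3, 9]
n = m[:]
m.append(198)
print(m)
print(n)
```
[2, 4, 3, 9, 198]
[2, 4, 3, 9]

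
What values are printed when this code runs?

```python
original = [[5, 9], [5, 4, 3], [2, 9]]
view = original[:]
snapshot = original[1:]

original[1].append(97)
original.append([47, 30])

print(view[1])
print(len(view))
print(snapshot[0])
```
[5, 4, 3, 97]
3
[5, 4, 3, 97]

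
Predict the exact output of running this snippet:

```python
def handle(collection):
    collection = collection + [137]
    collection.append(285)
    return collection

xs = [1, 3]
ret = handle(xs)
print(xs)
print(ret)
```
[1, 3]
[1, 3, 137, 285]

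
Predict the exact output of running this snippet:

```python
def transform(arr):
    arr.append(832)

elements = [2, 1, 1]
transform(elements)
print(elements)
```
[2, 1, 1, 832]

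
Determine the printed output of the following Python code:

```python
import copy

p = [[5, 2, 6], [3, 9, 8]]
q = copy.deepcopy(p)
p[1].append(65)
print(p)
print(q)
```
[[5, 2, 6], [3, 9, 8, 65]]
[[5, 2, 6], [3, 9, 8]]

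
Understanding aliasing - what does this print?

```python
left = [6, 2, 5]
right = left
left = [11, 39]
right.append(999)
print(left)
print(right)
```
[11, 39]
[6, 2, 5, 999]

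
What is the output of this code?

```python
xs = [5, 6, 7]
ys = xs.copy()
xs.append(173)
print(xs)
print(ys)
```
[5, 6, 7, 173]
[5, 6, 7]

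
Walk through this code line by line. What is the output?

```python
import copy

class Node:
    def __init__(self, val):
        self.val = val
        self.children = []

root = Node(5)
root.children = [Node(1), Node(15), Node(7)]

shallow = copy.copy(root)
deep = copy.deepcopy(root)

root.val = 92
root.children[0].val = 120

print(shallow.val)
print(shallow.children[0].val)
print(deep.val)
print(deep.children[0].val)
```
5
120
5
1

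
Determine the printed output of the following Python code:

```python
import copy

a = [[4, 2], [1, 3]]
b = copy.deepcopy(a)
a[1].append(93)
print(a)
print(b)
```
[[4, 2], [1, 3, 93]]
[[4, 2], [1, 3]]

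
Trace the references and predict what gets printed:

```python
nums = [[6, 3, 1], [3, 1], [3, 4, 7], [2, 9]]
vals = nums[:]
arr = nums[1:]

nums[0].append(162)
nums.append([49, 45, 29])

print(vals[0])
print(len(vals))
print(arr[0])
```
[6, 3, 1, 162]
4
[3, 1]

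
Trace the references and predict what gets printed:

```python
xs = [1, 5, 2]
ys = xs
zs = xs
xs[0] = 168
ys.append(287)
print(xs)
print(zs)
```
[168, 5, 2, 287]
[168, 5, 2, 287]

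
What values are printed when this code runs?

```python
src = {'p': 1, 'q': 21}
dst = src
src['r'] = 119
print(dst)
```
{'p': 1, 'q': 21, 'r': 119}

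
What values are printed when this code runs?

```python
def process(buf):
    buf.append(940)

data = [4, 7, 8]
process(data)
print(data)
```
[4, 7, 8, 940]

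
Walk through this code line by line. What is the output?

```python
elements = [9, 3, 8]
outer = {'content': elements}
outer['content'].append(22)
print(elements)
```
[9, 3, 8, 22]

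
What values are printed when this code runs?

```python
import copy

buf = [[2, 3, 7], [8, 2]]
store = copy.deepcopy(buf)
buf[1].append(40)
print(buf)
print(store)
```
[[2, 3, 7], [8, 2, 40]]
[[2, 3, 7], [8, 2]]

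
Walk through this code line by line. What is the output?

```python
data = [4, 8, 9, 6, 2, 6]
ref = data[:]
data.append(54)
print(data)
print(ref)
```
[4, 8, 9, 6, 2, 6, 54]
[4, 8, 9, 6, 2, 6]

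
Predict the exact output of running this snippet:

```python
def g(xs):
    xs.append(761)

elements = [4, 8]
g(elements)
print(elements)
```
[4, 8, 761]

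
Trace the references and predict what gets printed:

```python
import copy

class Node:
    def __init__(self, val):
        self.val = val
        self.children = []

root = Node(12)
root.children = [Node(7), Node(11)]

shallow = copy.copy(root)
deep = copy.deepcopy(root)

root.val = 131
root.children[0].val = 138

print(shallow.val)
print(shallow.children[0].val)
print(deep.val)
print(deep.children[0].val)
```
12
138
12
7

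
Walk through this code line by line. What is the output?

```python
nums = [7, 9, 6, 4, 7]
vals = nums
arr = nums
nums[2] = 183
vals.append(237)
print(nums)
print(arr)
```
[7, 9, 183, 4, 7, 237]
[7, 9, 183, 4, 7, 237]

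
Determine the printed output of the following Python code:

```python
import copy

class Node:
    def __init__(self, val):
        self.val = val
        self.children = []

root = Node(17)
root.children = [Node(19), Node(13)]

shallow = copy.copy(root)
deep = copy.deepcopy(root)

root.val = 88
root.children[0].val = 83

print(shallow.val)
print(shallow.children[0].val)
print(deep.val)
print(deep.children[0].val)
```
17
83
17
19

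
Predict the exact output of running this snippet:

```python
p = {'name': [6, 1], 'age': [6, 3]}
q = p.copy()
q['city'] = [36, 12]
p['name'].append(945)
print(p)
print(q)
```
{'name': [6, 1, 945], 'age': [6, 3]}
{'name': [6, 1, 945], 'age': [6, 3], 'city': [36, 12]}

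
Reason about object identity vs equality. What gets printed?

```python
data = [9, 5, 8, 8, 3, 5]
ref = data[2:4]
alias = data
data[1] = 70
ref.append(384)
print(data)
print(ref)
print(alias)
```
[9, 70, 8, 8, 3, 5]
[8, 8, 384]
[9, 70, 8, 8, 3, 5]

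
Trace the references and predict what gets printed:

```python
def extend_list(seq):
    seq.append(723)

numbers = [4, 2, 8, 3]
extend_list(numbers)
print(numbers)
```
[4, 2, 8, 3, 723]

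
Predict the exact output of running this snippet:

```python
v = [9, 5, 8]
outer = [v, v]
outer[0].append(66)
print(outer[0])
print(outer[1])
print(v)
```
[9, 5, 8, 66]
[9, 5, 8, 66]
[9, 5, 8, 66]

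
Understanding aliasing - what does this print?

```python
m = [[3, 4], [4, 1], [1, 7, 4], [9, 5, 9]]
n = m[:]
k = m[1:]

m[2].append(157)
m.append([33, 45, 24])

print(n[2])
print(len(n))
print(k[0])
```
[1, 7, 4, 157]
4
[4, 1]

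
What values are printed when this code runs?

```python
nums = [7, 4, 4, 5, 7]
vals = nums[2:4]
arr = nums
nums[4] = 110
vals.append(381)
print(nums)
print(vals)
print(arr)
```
[7, 4, 4, 5, 110]
[4, 5, 381]
[7, 4, 4, 5, 110]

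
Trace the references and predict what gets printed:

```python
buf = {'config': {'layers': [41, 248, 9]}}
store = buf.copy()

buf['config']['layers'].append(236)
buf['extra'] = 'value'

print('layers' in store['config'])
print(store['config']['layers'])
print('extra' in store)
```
True
[41, 248, 9, 236]
False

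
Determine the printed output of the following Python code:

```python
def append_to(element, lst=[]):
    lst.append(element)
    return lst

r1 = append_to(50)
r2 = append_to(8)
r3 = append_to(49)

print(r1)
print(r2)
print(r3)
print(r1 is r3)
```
[50, 8, 49]
[50, 8, 49]
[50, 8, 49]
True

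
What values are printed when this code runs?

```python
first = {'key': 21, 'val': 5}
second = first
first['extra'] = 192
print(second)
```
{'key': 21, 'val': 5, 'extra': 192}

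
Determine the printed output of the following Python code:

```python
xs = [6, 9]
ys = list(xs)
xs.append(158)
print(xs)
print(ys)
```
[6, 9, 158]
[6, 9]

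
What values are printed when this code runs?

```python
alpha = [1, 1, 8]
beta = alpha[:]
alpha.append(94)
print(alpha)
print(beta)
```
[1, 1, 8, 94]
[1, 1, 8]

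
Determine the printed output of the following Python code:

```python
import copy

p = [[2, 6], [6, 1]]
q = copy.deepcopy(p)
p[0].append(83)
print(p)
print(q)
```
[[2, 6, 83], [6, 1]]
[[2, 6], [6, 1]]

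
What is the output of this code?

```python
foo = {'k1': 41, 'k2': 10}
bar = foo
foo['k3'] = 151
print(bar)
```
{'k1': 41, 'k2': 10, 'k3': 151}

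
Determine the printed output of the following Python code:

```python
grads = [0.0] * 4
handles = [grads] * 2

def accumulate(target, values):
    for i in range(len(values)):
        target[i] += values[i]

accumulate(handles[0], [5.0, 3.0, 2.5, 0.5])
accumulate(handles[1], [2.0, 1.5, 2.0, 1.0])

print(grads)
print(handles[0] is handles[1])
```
[7.0, 4.5, 4.5, 1.5]
True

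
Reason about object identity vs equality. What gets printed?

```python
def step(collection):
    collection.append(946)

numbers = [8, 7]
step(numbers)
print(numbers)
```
[8, 7, 946]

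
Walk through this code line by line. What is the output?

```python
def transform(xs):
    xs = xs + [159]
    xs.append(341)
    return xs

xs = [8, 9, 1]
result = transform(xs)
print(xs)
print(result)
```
[8, 9, 1]
[8, 9, 1, 159, 341]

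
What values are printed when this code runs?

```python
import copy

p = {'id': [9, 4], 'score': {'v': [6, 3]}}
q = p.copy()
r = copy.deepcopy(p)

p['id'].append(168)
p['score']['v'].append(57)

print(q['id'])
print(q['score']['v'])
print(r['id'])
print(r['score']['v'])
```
[9, 4, 168]
[6, 3, 57]
[9, 4]
[6, 3]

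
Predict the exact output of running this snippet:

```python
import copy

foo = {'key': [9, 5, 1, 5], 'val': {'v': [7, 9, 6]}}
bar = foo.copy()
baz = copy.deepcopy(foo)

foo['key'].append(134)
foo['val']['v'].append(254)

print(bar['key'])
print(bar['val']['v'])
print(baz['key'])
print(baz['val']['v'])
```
[9, 5, 1, 5, 134]
[7, 9, 6, 254]
[9, 5, 1, 5]
[7, 9, 6]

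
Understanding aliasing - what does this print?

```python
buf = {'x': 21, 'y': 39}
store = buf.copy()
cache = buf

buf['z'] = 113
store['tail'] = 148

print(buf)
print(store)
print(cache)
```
{'x': 21, 'y': 39, 'z': 113}
{'x': 21, 'y': 39, 'tail': 148}
{'x': 21, 'y': 39, 'z': 113}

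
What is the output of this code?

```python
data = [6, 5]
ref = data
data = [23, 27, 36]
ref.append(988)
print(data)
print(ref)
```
[23, 27, 36]
[6, 5, 988]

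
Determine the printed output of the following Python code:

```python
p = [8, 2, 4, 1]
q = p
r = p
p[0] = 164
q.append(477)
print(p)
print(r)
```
[164, 2, 4, 1, 477]
[164, 2, 4, 1, 477]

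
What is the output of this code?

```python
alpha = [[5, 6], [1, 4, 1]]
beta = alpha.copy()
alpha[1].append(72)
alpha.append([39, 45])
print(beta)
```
[[5, 6], [1, 4, 1, 72]]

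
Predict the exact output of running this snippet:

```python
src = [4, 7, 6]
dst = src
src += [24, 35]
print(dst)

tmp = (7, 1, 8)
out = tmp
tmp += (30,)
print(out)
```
[4, 7, 6, 24, 35]
(7, 1, 8)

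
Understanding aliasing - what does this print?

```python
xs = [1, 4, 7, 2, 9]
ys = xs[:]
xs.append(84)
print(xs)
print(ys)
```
[1, 4, 7, 2, 9, 84]
[1, 4, 7, 2, 9]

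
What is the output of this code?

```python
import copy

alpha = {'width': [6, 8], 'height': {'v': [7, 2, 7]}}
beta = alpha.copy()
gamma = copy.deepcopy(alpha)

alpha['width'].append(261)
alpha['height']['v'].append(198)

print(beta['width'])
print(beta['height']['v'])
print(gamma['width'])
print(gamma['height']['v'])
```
[6, 8, 261]
[7, 2, 7, 198]
[6, 8]
[7, 2, 7]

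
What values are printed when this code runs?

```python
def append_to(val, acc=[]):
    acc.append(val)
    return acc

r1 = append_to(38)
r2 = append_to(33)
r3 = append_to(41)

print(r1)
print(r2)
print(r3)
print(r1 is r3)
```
[38, 33, 41]
[38, 33, 41]
[38, 33, 41]
True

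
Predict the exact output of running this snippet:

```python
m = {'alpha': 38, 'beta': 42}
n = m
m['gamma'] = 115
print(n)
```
{'alpha': 38, 'beta': 42, 'gamma': 115}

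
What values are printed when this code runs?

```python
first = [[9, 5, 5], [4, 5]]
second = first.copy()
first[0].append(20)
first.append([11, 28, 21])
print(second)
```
[[9, 5, 5, 20], [4, 5]]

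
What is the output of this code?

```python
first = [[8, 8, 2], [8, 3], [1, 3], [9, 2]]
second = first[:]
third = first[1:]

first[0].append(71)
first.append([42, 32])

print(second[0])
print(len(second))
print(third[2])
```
[8, 8, 2, 71]
4
[9, 2]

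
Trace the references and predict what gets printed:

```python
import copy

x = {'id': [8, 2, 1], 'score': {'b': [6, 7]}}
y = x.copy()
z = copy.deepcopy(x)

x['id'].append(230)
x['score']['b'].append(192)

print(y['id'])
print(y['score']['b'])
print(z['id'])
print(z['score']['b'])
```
[8, 2, 1, 230]
[6, 7, 192]
[8, 2, 1]
[6, 7]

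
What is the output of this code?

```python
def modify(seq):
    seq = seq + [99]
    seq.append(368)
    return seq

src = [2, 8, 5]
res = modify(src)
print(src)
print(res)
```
[2, 8, 5]
[2, 8, 5, 99, 368]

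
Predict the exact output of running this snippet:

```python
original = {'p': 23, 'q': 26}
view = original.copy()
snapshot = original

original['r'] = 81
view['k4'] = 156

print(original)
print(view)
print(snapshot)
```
{'p': 23, 'q': 26, 'r': 81}
{'p': 23, 'q': 26, 'k4': 156}
{'p': 23, 'q': 26, 'r': 81}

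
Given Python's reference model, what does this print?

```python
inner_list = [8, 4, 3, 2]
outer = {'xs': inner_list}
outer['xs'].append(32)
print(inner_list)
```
[8, 4, 3, 2, 32]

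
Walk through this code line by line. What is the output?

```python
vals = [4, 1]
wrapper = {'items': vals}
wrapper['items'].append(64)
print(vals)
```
[4, 1, 64]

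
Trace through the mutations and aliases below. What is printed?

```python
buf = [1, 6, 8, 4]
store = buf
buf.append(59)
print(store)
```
[1, 6, 8, 4, 59]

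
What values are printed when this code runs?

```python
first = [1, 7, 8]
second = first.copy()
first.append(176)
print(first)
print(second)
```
[1, 7, 8, 176]
[1, 7, 8]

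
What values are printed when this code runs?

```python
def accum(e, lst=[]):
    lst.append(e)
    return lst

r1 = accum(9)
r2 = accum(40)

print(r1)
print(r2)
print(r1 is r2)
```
[9, 40]
[9, 40]
True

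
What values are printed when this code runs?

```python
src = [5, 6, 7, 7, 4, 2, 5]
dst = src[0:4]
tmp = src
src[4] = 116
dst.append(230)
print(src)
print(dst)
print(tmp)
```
[5, 6, 7, 7, 116, 2, 5]
[5, 6, 7, 7, 230]
[5, 6, 7, 7, 116, 2, 5]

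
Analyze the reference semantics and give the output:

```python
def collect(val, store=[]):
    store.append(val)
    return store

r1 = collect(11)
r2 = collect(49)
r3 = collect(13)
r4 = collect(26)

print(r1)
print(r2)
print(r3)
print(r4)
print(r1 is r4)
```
[11, 49, 13, 26]
[11, 49, 13, 26]
[11, 49, 13, 26]
[11, 49, 13, 26]
True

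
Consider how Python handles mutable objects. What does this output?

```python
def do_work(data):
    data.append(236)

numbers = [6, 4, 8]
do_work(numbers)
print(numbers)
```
[6, 4, 8, 236]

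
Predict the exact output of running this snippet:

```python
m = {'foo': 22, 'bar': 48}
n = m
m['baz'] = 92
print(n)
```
{'foo': 22, 'bar': 48, 'baz': 92}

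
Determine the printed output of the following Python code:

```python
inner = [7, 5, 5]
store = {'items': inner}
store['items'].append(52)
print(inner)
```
[7, 5, 5, 52]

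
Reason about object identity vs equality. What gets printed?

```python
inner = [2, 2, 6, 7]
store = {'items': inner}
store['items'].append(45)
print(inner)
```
[2, 2, 6, 7, 45]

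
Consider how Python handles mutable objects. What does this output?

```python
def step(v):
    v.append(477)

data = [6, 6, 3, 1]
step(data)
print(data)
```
[6, 6, 3, 1, 477]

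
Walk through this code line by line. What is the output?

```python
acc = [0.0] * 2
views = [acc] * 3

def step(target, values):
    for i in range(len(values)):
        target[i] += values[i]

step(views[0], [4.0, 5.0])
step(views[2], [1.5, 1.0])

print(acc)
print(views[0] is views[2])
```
[5.5, 6.0]
True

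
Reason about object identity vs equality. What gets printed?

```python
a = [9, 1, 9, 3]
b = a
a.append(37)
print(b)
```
[9, 1, 9, 3, 37]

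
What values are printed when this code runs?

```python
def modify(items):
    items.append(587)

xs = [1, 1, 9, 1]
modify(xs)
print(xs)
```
[1, 1, 9, 1, 587]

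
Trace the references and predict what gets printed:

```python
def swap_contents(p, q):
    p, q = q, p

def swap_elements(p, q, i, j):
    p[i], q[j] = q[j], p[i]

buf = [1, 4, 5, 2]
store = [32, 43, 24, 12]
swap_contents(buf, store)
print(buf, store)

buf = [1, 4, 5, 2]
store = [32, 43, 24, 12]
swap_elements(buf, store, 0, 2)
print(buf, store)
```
[1, 4, 5, 2] [32, 43, 24, 12]
[24, 4, 5, 2] [32, 43, 1, 12]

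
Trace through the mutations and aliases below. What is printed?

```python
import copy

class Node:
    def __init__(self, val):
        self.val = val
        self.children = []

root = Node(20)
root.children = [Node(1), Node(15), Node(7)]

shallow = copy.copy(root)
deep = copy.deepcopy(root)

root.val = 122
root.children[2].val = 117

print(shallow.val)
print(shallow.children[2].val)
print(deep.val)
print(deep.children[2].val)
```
20
117
20
7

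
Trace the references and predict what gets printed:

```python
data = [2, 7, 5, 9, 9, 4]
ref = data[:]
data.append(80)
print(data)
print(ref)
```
[2, 7, 5, 9, 9, 4, 80]
[2, 7, 5, 9, 9, 4]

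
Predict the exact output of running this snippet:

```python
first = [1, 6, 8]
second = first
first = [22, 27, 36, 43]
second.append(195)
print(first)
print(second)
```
[22, 27, 36, 43]
[1, 6, 8, 195]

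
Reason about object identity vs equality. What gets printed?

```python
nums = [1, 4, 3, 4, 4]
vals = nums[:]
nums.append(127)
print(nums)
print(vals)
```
[1, 4, 3, 4, 4, 127]
[1, 4, 3, 4, 4]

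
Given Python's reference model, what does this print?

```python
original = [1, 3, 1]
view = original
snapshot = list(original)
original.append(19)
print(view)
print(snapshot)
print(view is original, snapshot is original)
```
[1, 3, 1, 19]
[1, 3, 1]
True False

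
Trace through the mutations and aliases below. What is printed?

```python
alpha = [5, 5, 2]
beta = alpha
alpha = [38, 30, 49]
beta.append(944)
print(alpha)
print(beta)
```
[38, 30, 49]
[5, 5, 2, 944]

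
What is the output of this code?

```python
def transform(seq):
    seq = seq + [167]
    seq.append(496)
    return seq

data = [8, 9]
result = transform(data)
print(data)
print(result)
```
[8, 9]
[8, 9, 167, 496]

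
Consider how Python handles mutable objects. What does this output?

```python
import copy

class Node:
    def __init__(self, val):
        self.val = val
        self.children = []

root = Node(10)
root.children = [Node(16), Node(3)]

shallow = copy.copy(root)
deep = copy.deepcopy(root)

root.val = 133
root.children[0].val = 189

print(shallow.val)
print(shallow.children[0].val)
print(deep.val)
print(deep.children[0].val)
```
10
189
10
16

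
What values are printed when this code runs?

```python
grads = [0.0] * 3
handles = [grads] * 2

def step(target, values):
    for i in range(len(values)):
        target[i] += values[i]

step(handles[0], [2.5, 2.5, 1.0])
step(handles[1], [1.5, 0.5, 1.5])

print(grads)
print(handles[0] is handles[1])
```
[4.0, 3.0, 2.5]
True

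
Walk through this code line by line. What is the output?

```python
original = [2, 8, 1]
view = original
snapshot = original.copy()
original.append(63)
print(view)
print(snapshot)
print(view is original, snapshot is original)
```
[2, 8, 1, 63]
[2, 8, 1]
True False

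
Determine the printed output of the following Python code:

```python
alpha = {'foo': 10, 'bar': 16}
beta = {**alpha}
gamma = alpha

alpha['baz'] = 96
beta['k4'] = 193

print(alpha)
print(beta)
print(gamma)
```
{'foo': 10, 'bar': 16, 'baz': 96}
{'foo': 10, 'bar': 16, 'k4': 193}
{'foo': 10, 'bar': 16, 'baz': 96}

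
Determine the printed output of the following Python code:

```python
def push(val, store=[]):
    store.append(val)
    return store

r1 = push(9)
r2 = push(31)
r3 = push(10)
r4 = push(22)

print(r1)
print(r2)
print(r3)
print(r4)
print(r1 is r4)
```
[9, 31, 10, 22]
[9, 31, 10, 22]
[9, 31, 10, 22]
[9, 31, 10, 22]
True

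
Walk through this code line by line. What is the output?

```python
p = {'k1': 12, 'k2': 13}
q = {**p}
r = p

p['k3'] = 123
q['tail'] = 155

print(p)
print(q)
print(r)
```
{'k1': 12, 'k2': 13, 'k3': 123}
{'k1': 12, 'k2': 13, 'tail': 155}
{'k1': 12, 'k2': 13, 'k3': 123}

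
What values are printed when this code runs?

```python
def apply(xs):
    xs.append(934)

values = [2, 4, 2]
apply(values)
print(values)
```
[2, 4, 2, 934]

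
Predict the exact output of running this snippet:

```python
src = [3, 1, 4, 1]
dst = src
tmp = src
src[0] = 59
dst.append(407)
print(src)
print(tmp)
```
[59, 1, 4, 1, 407]
[59, 1, 4, 1, 407]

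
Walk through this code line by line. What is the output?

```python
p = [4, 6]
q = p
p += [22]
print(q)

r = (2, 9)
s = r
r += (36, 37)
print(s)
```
[4, 6, 22]
(2, 9)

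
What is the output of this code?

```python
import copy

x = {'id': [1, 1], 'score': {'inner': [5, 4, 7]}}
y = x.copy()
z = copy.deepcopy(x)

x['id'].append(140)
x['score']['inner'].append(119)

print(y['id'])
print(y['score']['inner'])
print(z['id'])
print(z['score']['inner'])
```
[1, 1, 140]
[5, 4, 7, 119]
[1, 1]
[5, 4, 7]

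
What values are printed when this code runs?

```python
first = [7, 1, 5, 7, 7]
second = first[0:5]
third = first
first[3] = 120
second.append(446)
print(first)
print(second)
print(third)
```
[7, 1, 5, 120, 7]
[7, 1, 5, 7, 7, 446]
[7, 1, 5, 120, 7]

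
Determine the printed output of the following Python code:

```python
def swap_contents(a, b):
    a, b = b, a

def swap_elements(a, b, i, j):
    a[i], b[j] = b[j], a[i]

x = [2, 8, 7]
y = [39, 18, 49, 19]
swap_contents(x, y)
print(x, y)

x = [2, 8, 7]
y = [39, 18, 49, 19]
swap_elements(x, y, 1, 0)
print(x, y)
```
[2, 8, 7] [39, 18, 49, 19]
[2, 39, 7] [8, 18, 49, 19]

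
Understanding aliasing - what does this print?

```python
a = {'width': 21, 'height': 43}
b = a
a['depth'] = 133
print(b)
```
{'width': 21, 'height': 43, 'depth': 133}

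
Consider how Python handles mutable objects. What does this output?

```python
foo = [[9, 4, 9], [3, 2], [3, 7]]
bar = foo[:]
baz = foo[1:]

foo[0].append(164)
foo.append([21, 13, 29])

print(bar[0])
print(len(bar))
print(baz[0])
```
[9, 4, 9, 164]
3
[3, 2]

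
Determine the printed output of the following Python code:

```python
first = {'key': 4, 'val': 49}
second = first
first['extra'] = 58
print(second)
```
{'key': 4, 'val': 49, 'extra': 58}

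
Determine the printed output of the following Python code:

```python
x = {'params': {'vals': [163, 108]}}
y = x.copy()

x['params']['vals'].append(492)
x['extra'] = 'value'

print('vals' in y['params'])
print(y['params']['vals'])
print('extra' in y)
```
True
[163, 108, 492]
False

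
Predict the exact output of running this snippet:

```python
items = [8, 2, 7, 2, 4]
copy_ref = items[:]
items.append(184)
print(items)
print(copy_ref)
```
[8, 2, 7, 2, 4, 184]
[8, 2, 7, 2, 4]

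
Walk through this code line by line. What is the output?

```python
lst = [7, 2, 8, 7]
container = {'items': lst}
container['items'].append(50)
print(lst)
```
[7, 2, 8, 7, 50]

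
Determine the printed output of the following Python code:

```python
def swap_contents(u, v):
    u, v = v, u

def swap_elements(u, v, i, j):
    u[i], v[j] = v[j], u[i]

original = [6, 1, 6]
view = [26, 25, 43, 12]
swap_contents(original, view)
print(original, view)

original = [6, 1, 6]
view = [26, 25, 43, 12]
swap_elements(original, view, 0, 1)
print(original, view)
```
[6, 1, 6] [26, 25, 43, 12]
[25, 1, 6] [26, 6, 43, 12]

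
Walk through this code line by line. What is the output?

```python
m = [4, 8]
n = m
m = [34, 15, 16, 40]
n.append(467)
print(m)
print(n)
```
[34, 15, 16, 40]
[4, 8, 467]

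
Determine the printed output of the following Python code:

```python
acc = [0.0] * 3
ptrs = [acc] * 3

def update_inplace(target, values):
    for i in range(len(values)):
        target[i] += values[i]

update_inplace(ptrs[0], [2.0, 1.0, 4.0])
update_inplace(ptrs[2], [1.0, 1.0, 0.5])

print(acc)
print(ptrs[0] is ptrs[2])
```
[3.0, 2.0, 4.5]
True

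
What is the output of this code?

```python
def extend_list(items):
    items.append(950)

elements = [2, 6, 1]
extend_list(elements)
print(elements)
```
[2, 6, 1, 950]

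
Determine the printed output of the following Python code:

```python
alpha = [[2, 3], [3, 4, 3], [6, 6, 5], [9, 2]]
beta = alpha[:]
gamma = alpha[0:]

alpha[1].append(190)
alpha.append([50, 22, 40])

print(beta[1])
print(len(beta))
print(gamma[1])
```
[3, 4, 3, 190]
4
[3, 4, 3, 190]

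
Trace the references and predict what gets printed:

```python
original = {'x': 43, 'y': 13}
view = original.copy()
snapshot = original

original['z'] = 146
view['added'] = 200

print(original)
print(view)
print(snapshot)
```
{'x': 43, 'y': 13, 'z': 146}
{'x': 43, 'y': 13, 'added': 200}
{'x': 43, 'y': 13, 'z': 146}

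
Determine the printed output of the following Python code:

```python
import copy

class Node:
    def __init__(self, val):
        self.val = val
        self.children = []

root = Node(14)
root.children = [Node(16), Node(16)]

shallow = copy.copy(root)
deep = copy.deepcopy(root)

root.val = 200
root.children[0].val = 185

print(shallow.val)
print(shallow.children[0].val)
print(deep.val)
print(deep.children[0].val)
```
14
185
14
16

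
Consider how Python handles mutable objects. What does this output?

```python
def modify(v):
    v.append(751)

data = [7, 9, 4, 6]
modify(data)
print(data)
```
[7, 9, 4, 6, 751]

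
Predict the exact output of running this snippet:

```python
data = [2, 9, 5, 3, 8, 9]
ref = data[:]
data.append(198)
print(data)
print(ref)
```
[2, 9, 5, 3, 8, 9, 198]
[2, 9, 5, 3, 8, 9]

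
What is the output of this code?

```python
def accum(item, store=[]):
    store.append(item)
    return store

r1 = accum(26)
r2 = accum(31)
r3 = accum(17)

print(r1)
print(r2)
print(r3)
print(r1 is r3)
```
[26, 31, 17]
[26, 31, 17]
[26, 31, 17]
True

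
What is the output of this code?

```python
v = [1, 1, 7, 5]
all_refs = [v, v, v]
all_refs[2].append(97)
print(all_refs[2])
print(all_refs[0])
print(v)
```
[1, 1, 7, 5, 97]
[1, 1, 7, 5, 97]
[1, 1, 7, 5, 97]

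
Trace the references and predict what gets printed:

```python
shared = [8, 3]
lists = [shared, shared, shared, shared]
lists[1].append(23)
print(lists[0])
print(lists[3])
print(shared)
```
[8, 3, 23]
[8, 3, 23]
[8, 3, 23]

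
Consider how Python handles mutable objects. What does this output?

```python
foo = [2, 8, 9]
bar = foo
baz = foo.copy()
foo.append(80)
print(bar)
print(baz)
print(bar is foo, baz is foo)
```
[2, 8, 9, 80]
[2, 8, 9]
True False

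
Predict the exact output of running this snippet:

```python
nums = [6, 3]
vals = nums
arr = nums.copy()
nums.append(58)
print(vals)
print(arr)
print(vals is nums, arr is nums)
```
[6, 3, 58]
[6, 3]
True False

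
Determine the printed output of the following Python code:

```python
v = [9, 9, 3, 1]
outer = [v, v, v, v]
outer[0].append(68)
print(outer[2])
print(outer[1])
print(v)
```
[9, 9, 3, 1, 68]
[9, 9, 3, 1, 68]
[9, 9, 3, 1, 68]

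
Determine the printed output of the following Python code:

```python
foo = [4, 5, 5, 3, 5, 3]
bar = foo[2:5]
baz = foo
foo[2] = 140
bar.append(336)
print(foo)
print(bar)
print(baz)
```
[4, 5, 140, 3, 5, 3]
[5, 3, 5, 336]
[4, 5, 140, 3, 5, 3]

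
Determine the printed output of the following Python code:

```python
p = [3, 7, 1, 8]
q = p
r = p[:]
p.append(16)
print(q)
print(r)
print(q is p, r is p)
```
[3, 7, 1, 8, 16]
[3, 7, 1, 8]
True False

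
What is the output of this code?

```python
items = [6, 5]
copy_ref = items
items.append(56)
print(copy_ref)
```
[6, 5, 56]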